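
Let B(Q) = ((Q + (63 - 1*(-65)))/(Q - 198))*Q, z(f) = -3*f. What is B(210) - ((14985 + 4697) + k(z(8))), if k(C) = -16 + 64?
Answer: -13815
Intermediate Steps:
k(C) = 48
B(Q) = Q*(128 + Q)/(-198 + Q) (B(Q) = ((Q + (63 + 65))/(-198 + Q))*Q = ((Q + 128)/(-198 + Q))*Q = ((128 + Q)/(-198 + Q))*Q = Q*(128 + Q)/(-198 + Q))
B(210) - ((14985 + 4697) + k(z(8))) = 210*(128 + 210)/(-198 + 210) - ((14985 + 4697) + 48) = 210*338/12 - (19682 + 48) = 210*(1/12)*338 - 1*19730 = 5915 - 19730 = -13815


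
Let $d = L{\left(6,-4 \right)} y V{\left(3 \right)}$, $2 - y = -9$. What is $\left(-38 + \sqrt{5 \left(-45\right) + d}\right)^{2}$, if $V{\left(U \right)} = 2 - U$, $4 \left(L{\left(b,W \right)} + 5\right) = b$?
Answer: $\frac{\left(76 - i \sqrt{746}\right)^{2}}{4} \approx 1257.5 - 1037.9 i$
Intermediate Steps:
$y = 11$ ($y = 2 - -9 = 2 + 9 = 11$)
$L{\left(b,W \right)} = -5 + \frac{b}{4}$
$d = \frac{77}{2}$ ($d = \left(-5 + \frac{1}{4} \cdot 6\right) 11 \left(2 - 3\right) = \left(-5 + \frac{3}{2}\right) 11 \left(2 - 3\right) = \left(- \frac{7}{2}\right) 11 \left(-1\right) = \left(- \frac{77}{2}\right) \left(-1\right) = \frac{77}{2} \approx 38.5$)
$\left(-38 + \sqrt{5 \left(-45\right) + d}\right)^{2} = \left(-38 + \sqrt{5 \left(-45\right) + \frac{77}{2}}\right)^{2} = \left(-38 + \sqrt{-225 + \frac{77}{2}}\right)^{2} = \left(-38 + \sqrt{- \frac{373}{2}}\right)^{2} = \left(-38 + \frac{i \sqrt{746}}{2}\right)^{2}$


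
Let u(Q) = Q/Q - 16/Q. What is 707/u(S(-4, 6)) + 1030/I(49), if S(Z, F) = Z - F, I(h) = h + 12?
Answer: 229025/793 ≈ 288.81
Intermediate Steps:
I(h) = 12 + h
u(Q) = 1 - 16/Q
707/u(S(-4, 6)) + 1030/I(49) = 707/(((-16 + (-4 - 1*6))/(-4 - 1*6))) + 1030/(12 + 49) = 707/(((-16 + (-4 - 6))/(-4 - 6))) + 1030/61 = 707/(((-16 - 10)/(-10))) + 1030*(1/61) = 707/((-⅒*(-26))) + 1030/61 = 707/(13/5) + 1030/61 = 707*(5/13) + 1030/61 = 3535/13 + 1030/61 = 229025/793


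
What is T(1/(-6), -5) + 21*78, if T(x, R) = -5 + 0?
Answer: 1633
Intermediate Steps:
T(x, R) = -5
T(1/(-6), -5) + 21*78 = -5 + 21*78 = -5 + 1638 = 1633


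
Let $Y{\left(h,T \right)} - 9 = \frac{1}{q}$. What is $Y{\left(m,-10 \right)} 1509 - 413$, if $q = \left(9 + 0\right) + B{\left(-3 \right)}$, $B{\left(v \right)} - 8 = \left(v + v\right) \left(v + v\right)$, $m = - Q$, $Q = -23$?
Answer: $\frac{699413}{53} \approx 13196.0$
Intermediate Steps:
$m = 23$ ($m = \left(-1\right) \left(-23\right) = 23$)
$B{\left(v \right)} = 8 + 4 v^{2}$ ($B{\left(v \right)} = 8 + \left(v + v\right) \left(v + v\right) = 8 + 2 v 2 v = 8 + 4 v^{2}$)
$q = 53$ ($q = \left(9 + 0\right) + \left(8 + 4 \left(-3\right)^{2}\right) = 9 + \left(8 + 4 \cdot 9\right) = 9 + \left(8 + 36\right) = 9 + 44 = 53$)
$Y{\left(h,T \right)} = \frac{478}{53}$ ($Y{\left(h,T \right)} = 9 + \frac{1}{53} = \frac{478}{53}$)
$Y{\left(m,-10 \right)} 1509 - 413 = \frac{478}{53} \cdot 1509 - 413 = \frac{721302}{53} - 413 = \frac{699413}{53}$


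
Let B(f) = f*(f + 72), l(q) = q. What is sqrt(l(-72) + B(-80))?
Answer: 2*sqrt(142) ≈ 23.833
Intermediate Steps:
B(f) = f*(72 + f)
sqrt(l(-72) + B(-80)) = sqrt(-72 - 80*(72 - 80)) = sqrt(-72 - 80*(-8)) = sqrt(-72 + 640) = sqrt(568) = 2*sqrt(142)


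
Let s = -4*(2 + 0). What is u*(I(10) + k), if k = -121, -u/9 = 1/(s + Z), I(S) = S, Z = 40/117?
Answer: -116883/896 ≈ -130.45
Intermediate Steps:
s = -8 (s = -4*2 = -8)
Z = 40/117 (Z = 40*(1/117) = 40/117 ≈ 0.34188)
u = 1053/896 (u = -9/(-8 + 40/117) = -9/(-896/117) = -9*(-117/896) = 1053/896 ≈ 1.1752)
u*(I(10) + k) = 1053*(10 - 121)/896 = (1053/896)*(-111) = -116883/896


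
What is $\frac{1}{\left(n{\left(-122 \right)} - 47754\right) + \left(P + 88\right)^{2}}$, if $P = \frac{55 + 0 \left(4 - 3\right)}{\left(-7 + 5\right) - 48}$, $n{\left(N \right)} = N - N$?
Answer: $- \frac{100}{4020239} \approx -2.4874 \cdot 10^{-5}$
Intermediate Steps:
$n{\left(N \right)} = 0$
$P = - \frac{11}{10}$ ($P = \frac{55 + 0 \cdot 1}{-2 - 48} = \frac{55 + 0}{-50} = 55 \left(- \frac{1}{50}\right) = - \frac{11}{10} \approx -1.1$)
$\frac{1}{\left(n{\left(-122 \right)} - 47754\right) + \left(P + 88\right)^{2}} = \frac{1}{\left(0 - 47754\right) + \left(- \frac{11}{10} + 88\right)^{2}} = \frac{1}{\left(0 - 47754\right) + \left(\frac{869}{10}\right)^{2}} = \frac{1}{-47754 + \frac{755161}{100}} = \frac{1}{- \frac{4020239}{100}} = - \frac{100}{4020239}$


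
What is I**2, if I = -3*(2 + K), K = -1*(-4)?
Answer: 324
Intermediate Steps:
K = 4
I = -18 (I = -3*(2 + 4) = -3*6 = -18)
I**2 = (-18)**2 = 324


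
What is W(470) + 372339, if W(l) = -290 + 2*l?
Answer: 372989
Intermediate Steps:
W(470) + 372339 = (-290 + 2*470) + 372339 = (-290 + 940) + 372339 = 650 + 372339 = 372989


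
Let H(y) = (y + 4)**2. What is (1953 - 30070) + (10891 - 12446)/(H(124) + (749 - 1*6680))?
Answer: -293908556/10453 ≈ -28117.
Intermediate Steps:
H(y) = (4 + y)**2
(1953 - 30070) + (10891 - 12446)/(H(124) + (749 - 1*6680)) = (1953 - 30070) + (10891 - 12446)/((4 + 124)**2 + (749 - 1*6680)) = -28117 - 1555/(128**2 + (749 - 6680)) = -28117 - 1555/(16384 - 5931) = -28117 - 1555/10453 = -293908556/10453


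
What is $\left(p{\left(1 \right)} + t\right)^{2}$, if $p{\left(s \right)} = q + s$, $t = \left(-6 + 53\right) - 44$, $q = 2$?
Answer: $36$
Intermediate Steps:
$t = 3$ ($t = 47 - 44 = 3$)
$p{\left(s \right)} = 2 + s$
$\left(p{\left(1 \right)} + t\right)^{2} = \left(\left(2 + 1\right) + 3\right)^{2} = \left(3 + 3\right)^{2} = 6^{2} = 36$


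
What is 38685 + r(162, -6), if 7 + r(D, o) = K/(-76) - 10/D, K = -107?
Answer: 238110055/6156 ≈ 38679.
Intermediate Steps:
r(D, o) = -425/76 - 10/D (r(D, o) = -7 + (-107/(-76) - 10/D) = -7 + (-107*(-1/76) - 10/D) = -7 + (107/76 - 10/D) = -425/76 - 10/D)
38685 + r(162, -6) = 38685 + (-425/76 - 10/162) = 38685 + (-425/76 - 10*1/162) = 38685 + (-425/76 - 5/81) = 38685 - 34805/6156 = 238110055/6156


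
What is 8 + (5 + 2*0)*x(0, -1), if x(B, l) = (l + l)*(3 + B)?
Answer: -22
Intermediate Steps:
x(B, l) = 2*l*(3 + B) (x(B, l) = (2*l)*(3 + B) = 2*l*(3 + B))
8 + (5 + 2*0)*x(0, -1) = 8 + (5 + 2*0)*(2*(-1)*(3 + 0)) = 8 + (5 + 0)*(2*(-1)*3) = 8 + 5*(-6) = 8 - 30 = -22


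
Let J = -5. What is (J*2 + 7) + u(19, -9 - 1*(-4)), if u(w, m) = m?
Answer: -8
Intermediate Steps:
(J*2 + 7) + u(19, -9 - 1*(-4)) = (-5*2 + 7) + (-9 - 1*(-4)) = (-10 + 7) + (-9 + 4) = -3 - 5 = -8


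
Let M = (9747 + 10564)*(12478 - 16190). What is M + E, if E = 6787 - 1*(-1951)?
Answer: -75385694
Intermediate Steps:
E = 8738 (E = 6787 + 1951 = 8738)
M = -75394432 (M = 20311*(-3712) = -75394432)
M + E = -75394432 + 8738 = -75385694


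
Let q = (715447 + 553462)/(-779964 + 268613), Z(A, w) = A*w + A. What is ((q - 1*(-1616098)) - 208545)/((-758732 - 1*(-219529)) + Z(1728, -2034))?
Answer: -719752365194/2072110328677 ≈ -0.34735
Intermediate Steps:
Z(A, w) = A + A*w
q = -1268909/511351 (q = 1268909/(-511351) = 1268909*(-1/511351) = -1268909/511351 ≈ -2.4815)
((q - 1*(-1616098)) - 208545)/((-758732 - 1*(-219529)) + Z(1728, -2034)) = ((-1268909/511351 - 1*(-1616098)) - 208545)/((-758732 - 1*(-219529)) + 1728*(1 - 2034)) = ((-1268909/511351 + 1616098) - 208545)/((-758732 + 219529) + 1728*(-2033)) = (826392059489/511351 - 208545)/(-539203 - 3513024) = (719752365194/511351)/(-4052227) = (719752365194/511351)*(-1/4052227) = -719752365194/2072110328677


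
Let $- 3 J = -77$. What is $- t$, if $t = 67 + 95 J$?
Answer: $- \frac{7516}{3} \approx -2505.3$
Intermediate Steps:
$J = \frac{77}{3}$ ($J = \left(- \frac{1}{3}\right) \left(-77\right) = \frac{77}{3} \approx 25.667$)
$t = \frac{7516}{3}$ ($t = 67 + 95 \cdot \frac{77}{3} = 67 + \frac{7315}{3} = \frac{7516}{3} \approx 2505.3$)
$- t = \left(-1\right) \frac{7516}{3} = - \frac{7516}{3}$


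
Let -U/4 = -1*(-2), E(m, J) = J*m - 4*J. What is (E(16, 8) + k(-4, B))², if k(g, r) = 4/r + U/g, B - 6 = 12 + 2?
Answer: 241081/25 ≈ 9643.2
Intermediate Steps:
B = 20 (B = 6 + (12 + 2) = 6 + 14 = 20)
E(m, J) = -4*J + J*m
U = -8 (U = -(-4)*(-2) = -4*2 = -8)
k(g, r) = -8/g + 4/r (k(g, r) = 4/r - 8/g = -8/g + 4/r)
(E(16, 8) + k(-4, B))² = (8*(-4 + 16) + (-8/(-4) + 4/20))² = (8*12 + (-8*(-¼) + 4*(1/20)))² = (96 + (2 + ⅕))² = (96 + 11/5)² = (491/5)² = 241081/25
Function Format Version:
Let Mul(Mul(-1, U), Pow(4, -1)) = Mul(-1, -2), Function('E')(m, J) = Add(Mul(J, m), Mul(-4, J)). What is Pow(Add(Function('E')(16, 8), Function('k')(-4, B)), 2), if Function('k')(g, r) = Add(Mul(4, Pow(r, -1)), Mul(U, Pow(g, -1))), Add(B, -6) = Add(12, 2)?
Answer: Rational(241081, 25) ≈ 9643.2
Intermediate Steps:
B = 20 (B = Add(6, Add(12, 2)) = Add(6, 14) = 20)
Function('E')(m, J) = Add(Mul(-4, J), Mul(J, m))
U = -8 (U = Mul(-4, Mul(-1, -2)) = Mul(-4, 2) = -8)
Function('k')(g, r) = Add(Mul(-8, Pow(g, -1)), Mul(4, Pow(r, -1))) (Function('k')(g, r) = Add(Mul(4, Pow(r, -1)), Mul(-8, Pow(g, -1))) = Add(Mul(-8, Pow(g, -1)), Mul(4, Pow(r, -1))))
Pow(Add(Function('E')(16, 8), Function('k')(-4, B)), 2) = Pow(Add(Mul(8, Add(-4, 16)), Add(Mul(-8, Pow(-4, -1)), Mul(4, Pow(20, -1)))), 2) = Pow(Add(Mul(8, 12), Add(Mul(-8, Rational(-1, 4)), Mul(4, Rational(1, 20)))), 2) = Pow(Add(96, Add(2, Rational(1, 5))), 2) = Pow(Add(96, Rational(11, 5)), 2) = Pow(Rational(491, 5), 2) = Rational(241081, 25)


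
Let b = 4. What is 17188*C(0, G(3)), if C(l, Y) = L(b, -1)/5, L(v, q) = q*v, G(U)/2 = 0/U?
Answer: -68752/5 ≈ -13750.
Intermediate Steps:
G(U) = 0 (G(U) = 2*(0/U) = 2*0 = 0)
C(l, Y) = -4/5 (C(l, Y) = -1*4/5 = -4*1/5 = -4/5)
17188*C(0, G(3)) = 17188*(-4/5) = -68752/5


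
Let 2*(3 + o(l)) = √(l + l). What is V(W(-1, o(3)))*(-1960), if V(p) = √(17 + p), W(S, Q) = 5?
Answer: -1960*√22 ≈ -9193.2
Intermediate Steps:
o(l) = -3 + √2*√l/2 (o(l) = -3 + √(l + l)/2 = -3 + √(2*l)/2 = -3 + (√2*√l)/2 = -3 + √2*√l/2)
V(W(-1, o(3)))*(-1960) = √(17 + 5)*(-1960) = √22*(-1960) = -1960*√22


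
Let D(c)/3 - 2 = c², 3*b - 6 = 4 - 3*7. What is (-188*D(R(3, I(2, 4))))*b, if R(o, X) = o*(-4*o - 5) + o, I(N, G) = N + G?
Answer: 4768808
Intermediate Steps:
I(N, G) = G + N
b = -11/3 (b = 2 + (4 - 3*7)/3 = 2 + (4 - 21)/3 = 2 + (⅓)*(-17) = 2 - 17/3 = -11/3 ≈ -3.6667)
R(o, X) = o + o*(-5 - 4*o) (R(o, X) = o*(-5 - 4*o) + o = o + o*(-5 - 4*o))
D(c) = 6 + 3*c²
(-188*D(R(3, I(2, 4))))*b = -188*(6 + 3*(-4*3*(1 + 3))²)*(-11/3) = -188*(6 + 3*(-4*3*4)²)*(-11/3) = -188*(6 + 3*(-48)²)*(-11/3) = -188*(6 + 3*2304)*(-11/3) = -188*(6 + 6912)*(-11/3) = -188*6918*(-11/3) = -1300584*(-11/3) = 4768808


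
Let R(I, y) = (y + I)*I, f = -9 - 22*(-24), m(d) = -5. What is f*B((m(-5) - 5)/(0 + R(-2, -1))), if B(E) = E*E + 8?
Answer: 16781/3 ≈ 5593.7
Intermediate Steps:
f = 519 (f = -9 + 528 = 519)
R(I, y) = I*(I + y) (R(I, y) = (I + y)*I = I*(I + y))
B(E) = 8 + E**2 (B(E) = E**2 + 8 = 8 + E**2)
f*B((m(-5) - 5)/(0 + R(-2, -1))) = 519*(8 + ((-5 - 5)/(0 - 2*(-2 - 1)))**2) = 519*(8 + (-10/(0 - 2*(-3)))**2) = 519*(8 + (-10/(0 + 6))**2) = 519*(8 + (-10/6)**2) = 519*(8 + (-10*1/6)**2) = 519*(8 + (-5/3)**2) = 519*(8 + 25/9) = 519*(97/9) = 16781/3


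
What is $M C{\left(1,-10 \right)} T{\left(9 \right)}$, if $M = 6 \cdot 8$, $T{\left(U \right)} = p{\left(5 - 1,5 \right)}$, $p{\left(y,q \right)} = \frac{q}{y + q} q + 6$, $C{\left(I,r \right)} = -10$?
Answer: $- \frac{12640}{3} \approx -4213.3$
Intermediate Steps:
$p{\left(y,q \right)} = 6 + \frac{q^{2}}{q + y}$ ($p{\left(y,q \right)} = \frac{q}{q + y} q + 6 = \frac{q^{2}}{q + y} + 6 = 6 + \frac{q^{2}}{q + y}$)
$T{\left(U \right)} = \frac{79}{9}$ ($T{\left(U \right)} = \frac{5^{2} + 6 \cdot 5 + 6 \left(5 - 1\right)}{5 + \left(5 - 1\right)} = \frac{25 + 30 + 6 \left(5 - 1\right)}{5 + \left(5 - 1\right)} = \frac{25 + 30 + 6 \cdot 4}{5 + 4} = \frac{25 + 30 + 24}{9} = \frac{1}{9} \cdot 79 = \frac{79}{9}$)
$M = 48$
$M C{\left(1,-10 \right)} T{\left(9 \right)} = 48 \left(-10\right) \frac{79}{9} = \left(-480\right) \frac{79}{9} = - \frac{12640}{3}$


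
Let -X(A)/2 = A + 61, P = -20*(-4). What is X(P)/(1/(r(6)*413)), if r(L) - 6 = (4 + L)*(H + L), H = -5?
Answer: -1863456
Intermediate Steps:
r(L) = 6 + (-5 + L)*(4 + L) (r(L) = 6 + (4 + L)*(-5 + L) = 6 + (-5 + L)*(4 + L))
P = 80
X(A) = -122 - 2*A (X(A) = -2*(A + 61) = -2*(61 + A) = -122 - 2*A)
X(P)/(1/(r(6)*413)) = (-122 - 2*80)/(1/((-14 + 6**2 - 1*6)*413)) = (-122 - 160)/(1/((-14 + 36 - 6)*413)) = -282*16*413 = -282/(1/6608) = -282/1/6608 = -282*6608 = -1863456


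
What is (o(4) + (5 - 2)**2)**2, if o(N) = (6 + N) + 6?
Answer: 625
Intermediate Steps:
o(N) = 12 + N
(o(4) + (5 - 2)**2)**2 = ((12 + 4) + (5 - 2)**2)**2 = (16 + 3**2)**2 = (16 + 9)**2 = 25**2 = 625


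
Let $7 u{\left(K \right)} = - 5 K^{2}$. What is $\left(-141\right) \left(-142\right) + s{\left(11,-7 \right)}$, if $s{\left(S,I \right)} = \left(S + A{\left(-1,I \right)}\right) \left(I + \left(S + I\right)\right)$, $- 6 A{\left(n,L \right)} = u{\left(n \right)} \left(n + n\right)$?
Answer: $\frac{139928}{7} \approx 19990.0$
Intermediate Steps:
$u{\left(K \right)} = - \frac{5 K^{2}}{7}$ ($u{\left(K \right)} = \frac{\left(-5\right) K^{2}}{7} = - \frac{5 K^{2}}{7}$)
$A{\left(n,L \right)} = \frac{5 n^{3}}{21}$ ($A{\left(n,L \right)} = - \frac{- \frac{5 n^{2}}{7} \left(n + n\right)}{6} = - \frac{- \frac{5 n^{2}}{7} \cdot 2 n}{6} = - \frac{\left(- \frac{10}{7}\right) n^{3}}{6} = \frac{5 n^{3}}{21}$)
$s{\left(S,I \right)} = \left(- \frac{5}{21} + S\right) \left(S + 2 I\right)$ ($s{\left(S,I \right)} = \left(S + \frac{5 \left(-1\right)^{3}}{21}\right) \left(I + \left(S + I\right)\right) = \left(S + \frac{5}{21} \left(-1\right)\right) \left(I + \left(I + S\right)\right) = \left(S - \frac{5}{21}\right) \left(S + 2 I\right) = \left(- \frac{5}{21} + S\right) \left(S + 2 I\right)$)
$\left(-141\right) \left(-142\right) + s{\left(11,-7 \right)} = \left(-141\right) \left(-142\right) + \left(11^{2} - - \frac{10}{3} - \frac{55}{21} + 2 \left(-7\right) 11\right) = 20022 + \left(121 + \frac{10}{3} - \frac{55}{21} - 154\right) = 20022 - \frac{226}{7} = \frac{139928}{7}$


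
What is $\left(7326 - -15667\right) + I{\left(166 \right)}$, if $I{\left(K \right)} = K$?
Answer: $23159$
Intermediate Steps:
$\left(7326 - -15667\right) + I{\left(166 \right)} = \left(7326 - -15667\right) + 166 = \left(7326 + 15667\right) + 166 = 22993 + 166 = 23159$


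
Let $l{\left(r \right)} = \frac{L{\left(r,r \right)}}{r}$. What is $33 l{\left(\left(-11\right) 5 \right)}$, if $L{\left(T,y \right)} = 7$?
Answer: $- \frac{21}{5} \approx -4.2$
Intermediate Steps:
$l{\left(r \right)} = \frac{7}{r}$
$33 l{\left(\left(-11\right) 5 \right)} = 33 \frac{7}{\left(-11\right) 5} = 33 \frac{7}{-55} = 33 \cdot 7 \left(- \frac{1}{55}\right) = 33 \left(- \frac{7}{55}\right) = - \frac{21}{5}$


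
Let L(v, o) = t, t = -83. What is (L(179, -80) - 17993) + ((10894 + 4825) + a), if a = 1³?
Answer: -2356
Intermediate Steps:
a = 1
L(v, o) = -83
(L(179, -80) - 17993) + ((10894 + 4825) + a) = (-83 - 17993) + ((10894 + 4825) + 1) = -18076 + (15719 + 1) = -18076 + 15720 = -2356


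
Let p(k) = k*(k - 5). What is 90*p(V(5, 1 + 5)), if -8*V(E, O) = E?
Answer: 10125/32 ≈ 316.41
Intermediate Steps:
V(E, O) = -E/8
p(k) = k*(-5 + k)
90*p(V(5, 1 + 5)) = 90*((-1/8*5)*(-5 - 1/8*5)) = 90*(-5*(-5 - 5/8)/8) = 90*(-5/8*(-45/8)) = 90*(225/64) = 10125/32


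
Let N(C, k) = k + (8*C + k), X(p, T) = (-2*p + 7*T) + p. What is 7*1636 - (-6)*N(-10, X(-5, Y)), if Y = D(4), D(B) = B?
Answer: 11368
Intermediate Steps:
Y = 4
X(p, T) = -p + 7*T
N(C, k) = 2*k + 8*C (N(C, k) = k + (k + 8*C) = 2*k + 8*C)
7*1636 - (-6)*N(-10, X(-5, Y)) = 7*1636 - (-6)*(2*(-1*(-5) + 7*4) + 8*(-10)) = 11452 - (-6)*(2*(5 + 28) - 80) = 11452 - (-6)*(2*33 - 80) = 11452 - (-6)*(66 - 80) = 11452 - (-6)*(-14) = 11452 - 1*84 = 11452 - 84 = 11368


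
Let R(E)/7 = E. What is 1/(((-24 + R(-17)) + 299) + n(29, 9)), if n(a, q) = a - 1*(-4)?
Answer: 1/189 ≈ 0.0052910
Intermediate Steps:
n(a, q) = 4 + a (n(a, q) = a + 4 = 4 + a)
R(E) = 7*E
1/(((-24 + R(-17)) + 299) + n(29, 9)) = 1/(((-24 + 7*(-17)) + 299) + (4 + 29)) = 1/(((-24 - 119) + 299) + 33) = 1/((-143 + 299) + 33) = 1/(156 + 33) = 1/189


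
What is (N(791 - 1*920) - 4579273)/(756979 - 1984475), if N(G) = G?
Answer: 2289701/613748 ≈ 3.7307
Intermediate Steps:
(N(791 - 1*920) - 4579273)/(756979 - 1984475) = ((791 - 1*920) - 4579273)/(756979 - 1984475) = ((791 - 920) - 4579273)/(-1227496) = (-129 - 4579273)*(-1/1227496) = -4579402*(-1/1227496) = 2289701/613748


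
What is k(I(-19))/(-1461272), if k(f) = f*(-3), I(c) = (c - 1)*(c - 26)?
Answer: 675/365318 ≈ 0.0018477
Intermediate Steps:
I(c) = (-1 + c)*(-26 + c)
k(f) = -3*f
k(I(-19))/(-1461272) = -3*(26 + (-19)**2 - 27*(-19))/(-1461272) = -3*(26 + 361 + 513)*(-1/1461272) = -3*900*(-1/1461272) = -2700*(-1/1461272) = 675/365318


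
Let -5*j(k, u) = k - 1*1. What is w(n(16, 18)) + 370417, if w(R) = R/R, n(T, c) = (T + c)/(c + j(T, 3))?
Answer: 370418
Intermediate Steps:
j(k, u) = ⅕ - k/5 (j(k, u) = -(k - 1*1)/5 = -(k - 1)/5 = -(-1 + k)/5 = ⅕ - k/5)
n(T, c) = (T + c)/(⅕ + c - T/5) (n(T, c) = (T + c)/(c + (⅕ - T/5)) = (T + c)/(⅕ + c - T/5))
w(R) = 1
w(n(16, 18)) + 370417 = 1 + 370417 = 370418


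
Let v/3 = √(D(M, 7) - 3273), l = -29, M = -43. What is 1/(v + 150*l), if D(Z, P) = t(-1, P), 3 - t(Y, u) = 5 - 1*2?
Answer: -1450/6317319 - I*√3273/6317319 ≈ -0.00022953 - 9.0561e-6*I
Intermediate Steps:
t(Y, u) = 0 (t(Y, u) = 3 - (5 - 1*2) = 3 - (5 - 2) = 3 - 1*3 = 3 - 3 = 0)
D(Z, P) = 0
v = 3*I*√3273 (v = 3*√(0 - 3273) = 3*√(-3273) = 3*(I*√3273) = 3*I*√3273 ≈ 171.63*I)
1/(v + 150*l) = 1/(3*I*√3273 + 150*(-29)) = 1/(3*I*√3273 - 4350) = 1/(-4350 + 3*I*√3273)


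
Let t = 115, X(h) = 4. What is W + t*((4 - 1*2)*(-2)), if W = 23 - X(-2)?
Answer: -441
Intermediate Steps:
W = 19 (W = 23 - 1*4 = 23 - 4 = 19)
W + t*((4 - 1*2)*(-2)) = 19 + 115*((4 - 1*2)*(-2)) = 19 + 115*((4 - 2)*(-2)) = 19 + 115*(2*(-2)) = 19 + 115*(-4) = 19 - 460 = -441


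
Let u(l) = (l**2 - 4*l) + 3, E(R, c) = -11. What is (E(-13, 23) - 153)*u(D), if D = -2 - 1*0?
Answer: -2460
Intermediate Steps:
D = -2 (D = -2 + 0 = -2)
u(l) = 3 + l**2 - 4*l
(E(-13, 23) - 153)*u(D) = (-11 - 153)*(3 + (-2)**2 - 4*(-2)) = -164*(3 + 4 + 8) = -164*15 = -2460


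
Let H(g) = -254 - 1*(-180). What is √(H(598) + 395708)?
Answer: √395634 ≈ 628.99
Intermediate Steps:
H(g) = -74 (H(g) = -254 + 180 = -74)
√(H(598) + 395708) = √(-74 + 395708) = √395634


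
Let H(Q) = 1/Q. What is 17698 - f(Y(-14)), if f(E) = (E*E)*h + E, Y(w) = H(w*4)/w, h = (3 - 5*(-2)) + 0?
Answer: 10878181091/614656 ≈ 17698.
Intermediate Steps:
h = 13 (h = (3 + 10) + 0 = 13 + 0 = 13)
Y(w) = 1/(4*w²) (Y(w) = 1/(((w*4))*w) = 1/(((4*w))*w) = (1/(4*w))/w = 1/(4*w²))
f(E) = E + 13*E² (f(E) = (E*E)*13 + E = E²*13 + E = 13*E² + E = E + 13*E²)
17698 - f(Y(-14)) = 17698 - (¼)/(-14)²*(1 + 13*((¼)/(-14)²)) = 17698 - (¼)*(1/196)*(1 + 13*((¼)*(1/196))) = 17698 - (1 + 13*(1/784))/784 = 17698 - (1 + 13/784)/784 = 17698 - 797/(784*784) = 17698 - 1*797/614656 = 17698 - 797/614656 = 10878181091/614656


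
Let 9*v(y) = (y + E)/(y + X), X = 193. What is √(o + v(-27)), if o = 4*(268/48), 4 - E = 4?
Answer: √5534274/498 ≈ 4.7239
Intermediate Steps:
E = 0 (E = 4 - 1*4 = 4 - 4 = 0)
v(y) = y/(9*(193 + y)) (v(y) = ((y + 0)/(y + 193))/9 = (y/(193 + y))/9 = y/(9*(193 + y)))
o = 67/3 (o = 4*(268*(1/48)) = 4*(67/12) = 67/3 ≈ 22.333)
√(o + v(-27)) = √(67/3 + (⅑)*(-27)/(193 - 27)) = √(67/3 + (⅑)*(-27)/166) = √(67/3 + (⅑)*(-27)*(1/166)) = √(67/3 - 3/166) = √(11113/498) = √5534274/498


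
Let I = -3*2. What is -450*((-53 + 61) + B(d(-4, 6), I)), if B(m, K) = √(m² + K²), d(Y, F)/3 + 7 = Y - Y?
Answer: -3600 - 1350*√53 ≈ -13428.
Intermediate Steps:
I = -6
d(Y, F) = -21 (d(Y, F) = -21 + 3*(Y - Y) = -21 + 3*0 = -21 + 0 = -21)
B(m, K) = √(K² + m²)
-450*((-53 + 61) + B(d(-4, 6), I)) = -450*((-53 + 61) + √((-6)² + (-21)²)) = -450*(8 + √(36 + 441)) = -450*(8 + √477) = -450*(8 + 3*√53) = -3600 - 1350*√53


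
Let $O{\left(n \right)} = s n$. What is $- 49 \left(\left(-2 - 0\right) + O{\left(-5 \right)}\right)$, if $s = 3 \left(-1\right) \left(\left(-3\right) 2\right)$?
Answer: $4508$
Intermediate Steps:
$s = 18$ ($s = \left(-3\right) \left(-6\right) = 18$)
$O{\left(n \right)} = 18 n$
$- 49 \left(\left(-2 - 0\right) + O{\left(-5 \right)}\right) = - 49 \left(\left(-2 - 0\right) + 18 \left(-5\right)\right) = - 49 \left(\left(-2 + 0\right) - 90\right) = - 49 \left(-2 - 90\right) = \left(-49\right) \left(-92\right) = 4508$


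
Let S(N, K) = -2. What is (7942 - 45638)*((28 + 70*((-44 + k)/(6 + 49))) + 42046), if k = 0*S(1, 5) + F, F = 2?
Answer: -17424071296/11 ≈ -1.5840e+9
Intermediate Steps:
k = 2 (k = 0*(-2) + 2 = 0 + 2 = 2)
(7942 - 45638)*((28 + 70*((-44 + k)/(6 + 49))) + 42046) = (7942 - 45638)*((28 + 70*((-44 + 2)/(6 + 49))) + 42046) = -37696*((28 + 70*(-42/55)) + 42046) = -37696*((28 - 588/11) + 42046) = -37696*(-280/11 + 42046) = -37696*462226/11 = -17424071296/11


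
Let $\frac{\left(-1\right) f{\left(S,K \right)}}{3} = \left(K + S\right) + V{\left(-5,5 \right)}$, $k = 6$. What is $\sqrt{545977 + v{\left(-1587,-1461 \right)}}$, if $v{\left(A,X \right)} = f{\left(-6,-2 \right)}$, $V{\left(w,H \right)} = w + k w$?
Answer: $\sqrt{546106} \approx 738.99$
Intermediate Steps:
$V{\left(w,H \right)} = 7 w$ ($V{\left(w,H \right)} = w + 6 w = 7 w$)
$f{\left(S,K \right)} = 105 - 3 K - 3 S$ ($f{\left(S,K \right)} = - 3 \left(\left(K + S\right) + 7 \left(-5\right)\right) = - 3 \left(\left(K + S\right) - 35\right) = - 3 \left(-35 + K + S\right) = 105 - 3 K - 3 S$)
$v{\left(A,X \right)} = 129$ ($v{\left(A,X \right)} = 105 - -6 - -18 = 105 + 6 + 18 = 129$)
$\sqrt{545977 + v{\left(-1587,-1461 \right)}} = \sqrt{545977 + 129} = \sqrt{546106}$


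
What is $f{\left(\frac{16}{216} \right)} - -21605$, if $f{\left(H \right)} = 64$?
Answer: $21669$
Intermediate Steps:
$f{\left(\frac{16}{216} \right)} - -21605 = 64 - -21605 = 64 + 21605 = 21669$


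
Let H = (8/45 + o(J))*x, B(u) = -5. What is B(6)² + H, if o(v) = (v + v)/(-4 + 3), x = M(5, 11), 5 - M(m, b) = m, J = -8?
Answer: 25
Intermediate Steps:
M(m, b) = 5 - m
x = 0 (x = 5 - 1*5 = 5 - 5 = 0)
o(v) = -2*v (o(v) = (2*v)/(-1) = (2*v)*(-1) = -2*v)
H = 0 (H = (8/45 - 2*(-8))*0 = (8*(1/45) + 16)*0 = (8/45 + 16)*0 = (728/45)*0 = 0)
B(6)² + H = (-5)² + 0 = 25 + 0 = 25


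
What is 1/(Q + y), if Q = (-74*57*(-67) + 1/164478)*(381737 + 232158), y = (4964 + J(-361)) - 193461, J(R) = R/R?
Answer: 164478/28535324714005667 ≈ 5.7640e-12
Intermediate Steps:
J(R) = 1
y = -188496 (y = (4964 + 1) - 193461 = 4965 - 193461 = -188496)
Q = 28535355717450755/164478 (Q = (-4218*(-67) + 1/164478)*613895 = (282606 + 1/164478)*613895 = (46482469669/164478)*613895 = 28535355717450755/164478 ≈ 1.7349e+11)
1/(Q + y) = 1/(28535355717450755/164478 - 188496) = 1/(28535324714005667/164478) = 164478/28535324714005667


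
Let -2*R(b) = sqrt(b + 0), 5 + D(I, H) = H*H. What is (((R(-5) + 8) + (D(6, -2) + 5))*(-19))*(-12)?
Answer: 2736 - 114*I*sqrt(5) ≈ 2736.0 - 254.91*I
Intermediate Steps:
D(I, H) = -5 + H**2 (D(I, H) = -5 + H*H = -5 + H**2)
R(b) = -sqrt(b)/2 (R(b) = -sqrt(b + 0)/2 = -sqrt(b)/2)
(((R(-5) + 8) + (D(6, -2) + 5))*(-19))*(-12) = (((-I*sqrt(5)/2 + 8) + ((-5 + (-2)**2) + 5))*(-19))*(-12) = (((-I*sqrt(5)/2 + 8) + ((-5 + 4) + 5))*(-19))*(-12) = (((-I*sqrt(5)/2 + 8) + (-1 + 5))*(-19))*(-12) = (((8 - I*sqrt(5)/2) + 4)*(-19))*(-12) = ((12 - I*sqrt(5)/2)*(-19))*(-12) = (-228 + 19*I*sqrt(5)/2)*(-12) = 2736 - 114*I*sqrt(5)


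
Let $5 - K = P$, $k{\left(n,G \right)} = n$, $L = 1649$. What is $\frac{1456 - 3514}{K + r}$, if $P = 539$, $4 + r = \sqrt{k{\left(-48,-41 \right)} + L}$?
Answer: $\frac{1107204}{287843} + \frac{2058 \sqrt{1601}}{287843} \approx 4.1326$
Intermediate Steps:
$r = -4 + \sqrt{1601}$ ($r = -4 + \sqrt{-48 + 1649} = -4 + \sqrt{1601} \approx 36.013$)
$K = -534$ ($K = 5 - 539 = -534$)
$\frac{1456 - 3514}{K + r} = \frac{1456 - 3514}{-534 - \left(4 - \sqrt{1601}\right)} = - \frac{2058}{-538 + \sqrt{1601}}$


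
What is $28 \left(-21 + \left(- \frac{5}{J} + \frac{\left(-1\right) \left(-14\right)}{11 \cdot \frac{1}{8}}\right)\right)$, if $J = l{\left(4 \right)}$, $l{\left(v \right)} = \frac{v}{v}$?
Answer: $- \frac{4872}{11} \approx -442.91$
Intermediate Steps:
$l{\left(v \right)} = 1$
$J = 1$
$28 \left(-21 + \left(- \frac{5}{J} + \frac{\left(-1\right) \left(-14\right)}{11 \cdot \frac{1}{8}}\right)\right) = 28 \left(-21 - \left(5 - \frac{\left(-1\right) \left(-14\right)}{11 \cdot \frac{1}{8}}\right)\right) = 28 \left(-21 + \left(\left(-5\right) 1 + \frac{14}{11 \cdot \frac{1}{8}}\right)\right) = 28 \left(-21 - \left(5 - \frac{14}{\frac{11}{8}}\right)\right) = 28 \left(-21 + \left(-5 + 14 \cdot \frac{8}{11}\right)\right) = 28 \left(-21 + \left(-5 + \frac{112}{11}\right)\right) = 28 \left(-21 + \frac{57}{11}\right) = 28 \left(- \frac{174}{11}\right) = - \frac{4872}{11}$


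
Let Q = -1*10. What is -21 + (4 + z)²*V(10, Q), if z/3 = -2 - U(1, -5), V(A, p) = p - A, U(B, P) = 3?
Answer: -2441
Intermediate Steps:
Q = -10
z = -15 (z = 3*(-2 - 1*3) = 3*(-2 - 3) = 3*(-5) = -15)
-21 + (4 + z)²*V(10, Q) = -21 + (4 - 15)²*(-10 - 1*10) = -21 + (-11)²*(-10 - 10) = -21 + 121*(-20) = -21 - 2420 = -2441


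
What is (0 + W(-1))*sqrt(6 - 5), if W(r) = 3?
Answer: 3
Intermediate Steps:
(0 + W(-1))*sqrt(6 - 5) = (0 + 3)*sqrt(6 - 5) = 3*sqrt(1) = 3*1 = 3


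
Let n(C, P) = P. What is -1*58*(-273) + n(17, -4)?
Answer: 15830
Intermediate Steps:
-1*58*(-273) + n(17, -4) = -1*58*(-273) - 4 = -58*(-273) - 4 = 15834 - 4 = 15830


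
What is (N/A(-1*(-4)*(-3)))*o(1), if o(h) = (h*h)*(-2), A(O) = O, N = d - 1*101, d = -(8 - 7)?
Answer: -17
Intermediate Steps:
d = -1 (d = -1*1 = -1)
N = -102 (N = -1 - 1*101 = -1 - 101 = -102)
o(h) = -2*h**2 (o(h) = h**2*(-2) = -2*h**2)
(N/A(-1*(-4)*(-3)))*o(1) = (-102/(-1*(-4)*(-3)))*(-2*1**2) = (-102/(4*(-3)))*(-2*1) = -102/(-12)*(-2) = -102*(-1/12)*(-2) = (17/2)*(-2) = -17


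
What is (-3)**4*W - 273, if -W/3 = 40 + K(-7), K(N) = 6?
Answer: -11451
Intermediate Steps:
W = -138 (W = -3*(40 + 6) = -3*46 = -138)
(-3)**4*W - 273 = (-3)**4*(-138) - 273 = 81*(-138) - 273 = -11178 - 273 = -11451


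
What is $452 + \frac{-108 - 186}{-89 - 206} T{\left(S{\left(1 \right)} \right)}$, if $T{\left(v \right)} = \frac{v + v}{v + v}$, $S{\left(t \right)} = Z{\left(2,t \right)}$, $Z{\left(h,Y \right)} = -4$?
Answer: $\frac{133634}{295} \approx 453.0$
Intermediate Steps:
$S{\left(t \right)} = -4$
$T{\left(v \right)} = 1$ ($T{\left(v \right)} = \frac{2 v}{2 v} = 2 v \frac{1}{2 v} = 1$)
$452 + \frac{-108 - 186}{-89 - 206} T{\left(S{\left(1 \right)} \right)} = 452 + \frac{-108 - 186}{-89 - 206} \cdot 1 = 452 + - \frac{294}{-295} \cdot 1 = 452 + \left(-294\right) \left(- \frac{1}{295}\right) 1 = 452 + \frac{294}{295} \cdot 1 = 452 + \frac{294}{295} = \frac{133634}{295}$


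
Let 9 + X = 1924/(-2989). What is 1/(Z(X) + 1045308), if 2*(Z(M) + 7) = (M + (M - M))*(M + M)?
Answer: 8934121/9339676496046 ≈ 9.5658e-7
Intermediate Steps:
X = -28825/2989 (X = -9 + 1924/(-2989) = -9 + 1924*(-1/2989) = -9 - 1924/2989 = -28825/2989 ≈ -9.6437)
Z(M) = -7 + M**2 (Z(M) = -7 + ((M + (M - M))*(M + M))/2 = -7 + ((M + 0)*(2*M))/2 = -7 + (M*(2*M))/2 = -7 + (2*M**2)/2 = -7 + M**2)
1/(Z(X) + 1045308) = 1/((-7 + (-28825/2989)**2) + 1045308) = 1/((-7 + 830880625/8934121) + 1045308) = 1/(768341778/8934121 + 1045308) = 1/(9339676496046/8934121) = 8934121/9339676496046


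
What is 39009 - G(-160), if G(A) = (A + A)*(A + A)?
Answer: -63391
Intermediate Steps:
G(A) = 4*A² (G(A) = (2*A)*(2*A) = 4*A²)
39009 - G(-160) = 39009 - 4*(-160)² = 39009 - 4*25600 = 39009 - 1*102400 = 39009 - 102400 = -63391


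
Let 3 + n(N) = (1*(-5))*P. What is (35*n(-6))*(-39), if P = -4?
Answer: -23205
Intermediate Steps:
n(N) = 17 (n(N) = -3 + (1*(-5))*(-4) = -3 - 5*(-4) = -3 + 20 = 17)
(35*n(-6))*(-39) = (35*17)*(-39) = 595*(-39) = -23205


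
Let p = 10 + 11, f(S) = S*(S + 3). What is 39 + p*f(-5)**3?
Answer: 21039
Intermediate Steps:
f(S) = S*(3 + S)
p = 21
39 + p*f(-5)**3 = 39 + 21*(-5*(3 - 5))**3 = 39 + 21*(-5*(-2))**3 = 39 + 21*10**3 = 39 + 21*1000 = 39 + 21000 = 21039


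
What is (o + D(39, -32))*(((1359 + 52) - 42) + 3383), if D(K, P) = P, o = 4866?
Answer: 22971168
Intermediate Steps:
(o + D(39, -32))*(((1359 + 52) - 42) + 3383) = (4866 - 32)*(((1359 + 52) - 42) + 3383) = 4834*((1411 - 42) + 3383) = 4834*(1369 + 3383) = 4834*4752 = 22971168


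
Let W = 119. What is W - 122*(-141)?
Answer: 17321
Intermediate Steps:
W - 122*(-141) = 119 - 122*(-141) = 119 + 17202 = 17321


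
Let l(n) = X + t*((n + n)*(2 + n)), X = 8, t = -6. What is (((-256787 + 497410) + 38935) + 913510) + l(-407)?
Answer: -784944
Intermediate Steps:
l(n) = 8 - 12*n*(2 + n) (l(n) = 8 - 6*(n + n)*(2 + n) = 8 - 6*2*n*(2 + n) = 8 - 12*n*(2 + n))
(((-256787 + 497410) + 38935) + 913510) + l(-407) = (((-256787 + 497410) + 38935) + 913510) + (8 - 24*(-407) - 12*(-407)²) = ((240623 + 38935) + 913510) + (8 + 9768 - 12*165649) = (279558 + 913510) + (8 + 9768 - 1987788) = 1193068 - 1978012 = -784944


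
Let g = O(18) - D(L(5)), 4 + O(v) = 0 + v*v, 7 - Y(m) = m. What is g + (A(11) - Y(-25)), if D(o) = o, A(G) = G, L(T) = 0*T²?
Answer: 299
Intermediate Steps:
L(T) = 0
Y(m) = 7 - m
O(v) = -4 + v² (O(v) = -4 + (0 + v*v) = -4 + (0 + v²) = -4 + v²)
g = 320 (g = (-4 + 18²) - 1*0 = (-4 + 324) + 0 = 320 + 0 = 320)
g + (A(11) - Y(-25)) = 320 + (11 - (7 - 1*(-25))) = 320 + (11 - (7 + 25)) = 320 + (11 - 1*32) = 320 + (11 - 32) = 320 - 21 = 299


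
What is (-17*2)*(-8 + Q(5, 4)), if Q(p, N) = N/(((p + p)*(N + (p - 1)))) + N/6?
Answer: 7429/30 ≈ 247.63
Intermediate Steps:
Q(p, N) = N/6 + N/(2*p*(-1 + N + p)) (Q(p, N) = N/(((2*p)*(N + (-1 + p)))) + N*(⅙) = N/(((2*p)*(-1 + N + p))) + N/6 = N/((2*p*(-1 + N + p))) + N/6 = N*(1/(2*p*(-1 + N + p))) + N/6 = N/(2*p*(-1 + N + p)) + N/6 = N/6 + N/(2*p*(-1 + N + p)))
(-17*2)*(-8 + Q(5, 4)) = (-17*2)*(-8 + (⅙)*4*(3 + 5² - 1*5 + 4*5)/(5*(-1 + 4 + 5))) = -34*(-8 + (⅙)*4*(⅕)*(3 + 25 - 5 + 20)/8) = -34*(-8 + (⅙)*4*(⅕)*(⅛)*43) = -34*(-8 + 43/60) = -34*(-437/60) = 7429/30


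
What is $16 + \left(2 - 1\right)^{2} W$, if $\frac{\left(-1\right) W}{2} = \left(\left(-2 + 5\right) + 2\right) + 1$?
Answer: $4$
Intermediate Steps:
$W = -12$ ($W = - 2 \left(\left(\left(-2 + 5\right) + 2\right) + 1\right) = - 2 \left(\left(3 + 2\right) + 1\right) = - 2 \left(5 + 1\right) = \left(-2\right) 6 = -12$)
$16 + \left(2 - 1\right)^{2} W = 16 + \left(2 - 1\right)^{2} \left(-12\right) = 16 + 1^{2} \left(-12\right) = 16 + 1 \left(-12\right) = 16 - 12 = 4$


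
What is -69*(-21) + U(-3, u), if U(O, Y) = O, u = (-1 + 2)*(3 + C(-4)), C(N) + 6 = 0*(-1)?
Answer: 1446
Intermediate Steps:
C(N) = -6 (C(N) = -6 + 0*(-1) = -6 + 0 = -6)
u = -3 (u = (-1 + 2)*(3 - 6) = 1*(-3) = -3)
-69*(-21) + U(-3, u) = -69*(-21) - 3 = 1449 - 3 = 1446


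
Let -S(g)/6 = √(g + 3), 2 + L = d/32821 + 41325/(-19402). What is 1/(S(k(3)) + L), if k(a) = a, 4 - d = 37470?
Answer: 2137605503850941122/76320859168123936943 - 2433032270037682584*√6/76320859168123936943 ≈ -0.050079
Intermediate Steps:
d = -37466 (d = 4 - 1*37470 = 4 - 37470 = -37466)
L = -3356829241/636793042 (L = -2 + (-37466/32821 + 41325/(-19402)) = -2 + (-37466*1/32821 + 41325*(-1/19402)) = -2 + (-37466/32821 - 41325/19402) = -2 - 2083243157/636793042 = -3356829241/636793042 ≈ -5.2715)
S(g) = -6*√(3 + g) (S(g) = -6*√(g + 3) = -6*√(3 + g))
1/(S(k(3)) + L) = 1/(-6*√(3 + 3) - 3356829241/636793042) = 1/(-6*√6 - 3356829241/636793042) = 1/(-3356829241/636793042 - 6*√6)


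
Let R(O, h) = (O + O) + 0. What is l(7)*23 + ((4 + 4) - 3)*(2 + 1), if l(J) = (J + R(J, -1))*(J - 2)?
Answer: 2430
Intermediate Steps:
R(O, h) = 2*O (R(O, h) = 2*O + 0 = 2*O)
l(J) = 3*J*(-2 + J) (l(J) = (J + 2*J)*(J - 2) = (3*J)*(-2 + J) = 3*J*(-2 + J))
l(7)*23 + ((4 + 4) - 3)*(2 + 1) = (3*7*(-2 + 7))*23 + ((4 + 4) - 3)*(2 + 1) = (3*7*5)*23 + (8 - 3)*3 = 105*23 + 5*3 = 2415 + 15 = 2430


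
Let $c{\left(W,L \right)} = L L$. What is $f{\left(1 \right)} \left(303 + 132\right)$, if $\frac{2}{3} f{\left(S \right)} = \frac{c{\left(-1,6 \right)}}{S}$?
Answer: $23490$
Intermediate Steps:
$c{\left(W,L \right)} = L^{2}$
$f{\left(S \right)} = \frac{54}{S}$ ($f{\left(S \right)} = \frac{3 \frac{6^{2}}{S}}{2} = \frac{3 \frac{36}{S}}{2} = \frac{54}{S}$)
$f{\left(1 \right)} \left(303 + 132\right) = \frac{54}{1} \left(303 + 132\right) = 54 \cdot 1 \cdot 435 = 54 \cdot 435 = 23490$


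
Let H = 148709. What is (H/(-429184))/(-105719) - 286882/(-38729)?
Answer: 13016675002713933/1757247171750784 ≈ 7.4074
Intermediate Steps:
(H/(-429184))/(-105719) - 286882/(-38729) = (148709/(-429184))/(-105719) - 286882/(-38729) = (148709*(-1/429184))*(-1/105719) - 286882*(-1/38729) = -148709/429184*(-1/105719) + 286882/38729 = 148709/45372903296 + 286882/38729 = 13016675002713933/1757247171750784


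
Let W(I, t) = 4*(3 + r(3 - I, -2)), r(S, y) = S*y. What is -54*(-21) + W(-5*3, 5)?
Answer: 1002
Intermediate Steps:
W(I, t) = -12 + 8*I (W(I, t) = 4*(3 + (3 - I)*(-2)) = 4*(3 + (-6 + 2*I)) = 4*(-3 + 2*I) = -12 + 8*I)
-54*(-21) + W(-5*3, 5) = -54*(-21) + (-12 + 8*(-5*3)) = 1134 + (-12 + 8*(-15)) = 1134 + (-12 - 120) = 1134 - 132 = 1002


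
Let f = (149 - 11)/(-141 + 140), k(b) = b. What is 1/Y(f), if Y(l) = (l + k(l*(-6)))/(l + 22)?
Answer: -58/345 ≈ -0.16812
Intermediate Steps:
f = -138 (f = 138/(-1) = 138*(-1) = -138)
Y(l) = -5*l/(22 + l) (Y(l) = (l + l*(-6))/(l + 22) = (l - 6*l)/(22 + l) = (-5*l)/(22 + l) = -5*l/(22 + l))
1/Y(f) = 1/(-5*(-138)/(22 - 138)) = 1/(-5*(-138)/(-116)) = 1/(-5*(-138)*(-1/116)) = 1/(-345/58) = -58/345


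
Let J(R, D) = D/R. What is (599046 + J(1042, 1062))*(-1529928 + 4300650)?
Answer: 864752025414834/521 ≈ 1.6598e+12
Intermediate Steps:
(599046 + J(1042, 1062))*(-1529928 + 4300650) = (599046 + 1062/1042)*(-1529928 + 4300650) = (599046 + 1062*(1/1042))*2770722 = (599046 + 531/521)*2770722 = (312103497/521)*2770722 = 864752025414834/521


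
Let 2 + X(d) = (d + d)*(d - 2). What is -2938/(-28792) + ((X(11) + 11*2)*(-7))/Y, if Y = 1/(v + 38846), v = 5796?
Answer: -980708668563/14396 ≈ -6.8124e+7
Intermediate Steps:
X(d) = -2 + 2*d*(-2 + d) (X(d) = -2 + (d + d)*(d - 2) = -2 + (2*d)*(-2 + d) = -2 + 2*d*(-2 + d))
Y = 1/44642 (Y = 1/(5796 + 38846) = 1/44642 ≈ 2.2400e-5)
-2938/(-28792) + ((X(11) + 11*2)*(-7))/Y = -2938/(-28792) + (((-2 - 4*11 + 2*11**2) + 11*2)*(-7))/(1/44642) = -2938*(-1/28792) + (((-2 - 44 + 2*121) + 22)*(-7))*44642 = 1469/14396 + (((-2 - 44 + 242) + 22)*(-7))*44642 = 1469/14396 + ((196 + 22)*(-7))*44642 = 1469/14396 + (218*(-7))*44642 = 1469/14396 - 1526*44642 = 1469/14396 - 68123692 = -980708668563/14396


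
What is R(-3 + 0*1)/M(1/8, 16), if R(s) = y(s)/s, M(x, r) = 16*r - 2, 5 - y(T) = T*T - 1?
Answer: 1/254 ≈ 0.0039370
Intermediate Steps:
y(T) = 6 - T² (y(T) = 5 - (T*T - 1) = 5 - (T² - 1) = 5 - (-1 + T²) = 5 + (1 - T²) = 6 - T²)
M(x, r) = -2 + 16*r
R(s) = (6 - s²)/s
R(-3 + 0*1)/M(1/8, 16) = (-(-3 + 0*1) + 6/(-3 + 0*1))/(-2 + 16*16) = (-(-3 + 0) + 6/(-3 + 0))/(-2 + 256) = (-1*(-3) + 6/(-3))/254 = (3 + 6*(-⅓))*(1/254) = (3 - 2)*(1/254) = 1*(1/254) = 1/254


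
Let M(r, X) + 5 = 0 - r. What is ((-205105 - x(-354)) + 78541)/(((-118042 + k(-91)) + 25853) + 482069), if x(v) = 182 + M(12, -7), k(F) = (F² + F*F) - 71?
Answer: -42243/135457 ≈ -0.31186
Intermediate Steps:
k(F) = -71 + 2*F² (k(F) = (F² + F²) - 71 = 2*F² - 71 = -71 + 2*F²)
M(r, X) = -5 - r (M(r, X) = -5 + (0 - r) = -5 - r)
x(v) = 165 (x(v) = 182 + (-5 - 1*12) = 182 + (-5 - 12) = 182 - 17 = 165)
((-205105 - x(-354)) + 78541)/(((-118042 + k(-91)) + 25853) + 482069) = ((-205105 - 1*165) + 78541)/(((-118042 + (-71 + 2*(-91)²)) + 25853) + 482069) = ((-205105 - 165) + 78541)/(((-118042 + (-71 + 2*8281)) + 25853) + 482069) = (-205270 + 78541)/(((-118042 + (-71 + 16562)) + 25853) + 482069) = -126729/(((-118042 + 16491) + 25853) + 482069) = -126729/((-101551 + 25853) + 482069) = -126729/(-75698 + 482069) = -126729/406371 = -126729*1/406371 = -42243/135457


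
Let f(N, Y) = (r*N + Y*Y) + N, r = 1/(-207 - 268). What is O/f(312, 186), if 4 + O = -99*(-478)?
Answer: 11238025/8290494 ≈ 1.3555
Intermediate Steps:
r = -1/475 (r = 1/(-475) = -1/475 ≈ -0.0021053)
O = 47318 (O = -4 - 99*(-478) = -4 + 47322 = 47318)
f(N, Y) = Y² + 474*N/475 (f(N, Y) = (-N/475 + Y*Y) + N = (-N/475 + Y²) + N = (Y² - N/475) + N = Y² + 474*N/475)
O/f(312, 186) = 47318/(186² + (474/475)*312) = 47318/(34596 + 147888/475) = 47318/(16580988/475) = 47318*(475/16580988) = 11238025/8290494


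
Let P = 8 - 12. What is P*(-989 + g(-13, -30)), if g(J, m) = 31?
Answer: 3832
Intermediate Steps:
P = -4
P*(-989 + g(-13, -30)) = -4*(-989 + 31) = -4*(-958) = 3832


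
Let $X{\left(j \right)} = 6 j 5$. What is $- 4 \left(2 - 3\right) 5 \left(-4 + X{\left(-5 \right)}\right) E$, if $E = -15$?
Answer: $46200$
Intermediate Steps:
$X{\left(j \right)} = 30 j$
$- 4 \left(2 - 3\right) 5 \left(-4 + X{\left(-5 \right)}\right) E = - 4 \left(2 - 3\right) 5 \left(-4 + 30 \left(-5\right)\right) \left(-15\right) = \left(-4\right) \left(-1\right) 5 \left(-4 - 150\right) \left(-15\right) = 4 \cdot 5 \left(-154\right) \left(-15\right) = 4 \left(-770\right) \left(-15\right) = \left(-3080\right) \left(-15\right) = 46200$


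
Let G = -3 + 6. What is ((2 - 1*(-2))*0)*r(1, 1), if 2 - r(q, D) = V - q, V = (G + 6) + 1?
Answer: 0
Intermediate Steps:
G = 3
V = 10 (V = (3 + 6) + 1 = 9 + 1 = 10)
r(q, D) = -8 + q (r(q, D) = 2 - (10 - q) = 2 + (-10 + q) = -8 + q)
((2 - 1*(-2))*0)*r(1, 1) = ((2 - 1*(-2))*0)*(-8 + 1) = ((2 + 2)*0)*(-7) = (4*0)*(-7) = 0*(-7) = 0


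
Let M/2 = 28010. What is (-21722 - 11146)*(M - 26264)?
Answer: -978020208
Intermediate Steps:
M = 56020 (M = 2*28010 = 56020)
(-21722 - 11146)*(M - 26264) = (-21722 - 11146)*(56020 - 26264) = -32868*29756 = -978020208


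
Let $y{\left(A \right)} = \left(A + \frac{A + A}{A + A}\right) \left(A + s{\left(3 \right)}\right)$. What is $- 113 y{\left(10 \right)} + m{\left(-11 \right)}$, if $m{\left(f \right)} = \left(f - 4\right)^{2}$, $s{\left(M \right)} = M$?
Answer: $-15934$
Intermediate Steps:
$m{\left(f \right)} = \left(-4 + f\right)^{2}$
$y{\left(A \right)} = \left(1 + A\right) \left(3 + A\right)$ ($y{\left(A \right)} = \left(A + \frac{A + A}{A + A}\right) \left(A + 3\right) = \left(A + \frac{2 A}{2 A}\right) \left(3 + A\right) = \left(A + 2 A \frac{1}{2 A}\right) \left(3 + A\right) = \left(A + 1\right) \left(3 + A\right) = \left(1 + A\right) \left(3 + A\right)$)
$- 113 y{\left(10 \right)} + m{\left(-11 \right)} = - 113 \left(3 + 10^{2} + 4 \cdot 10\right) + \left(-4 - 11\right)^{2} = - 113 \left(3 + 100 + 40\right) + \left(-15\right)^{2} = \left(-113\right) 143 + 225 = -16159 + 225 = -15934$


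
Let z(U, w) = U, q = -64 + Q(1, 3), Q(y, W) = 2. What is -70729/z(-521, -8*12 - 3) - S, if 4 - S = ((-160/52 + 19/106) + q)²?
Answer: 4297070379541/989318564 ≈ 4343.5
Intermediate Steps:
q = -62 (q = -64 + 2 = -62)
S = -7989950505/1898884 (S = 4 - ((-160/52 + 19/106) - 62)² = 4 - ((-160*1/52 + 19*(1/106)) - 62)² = 4 - ((-40/13 + 19/106) - 62)² = 4 - (-3993/1378 - 62)² = 4 - (-89429/1378)² = 4 - 1*7997546041/1898884 = 4 - 7997546041/1898884 = -7989950505/1898884 ≈ -4207.7)
-70729/z(-521, -8*12 - 3) - S = -70729/(-521) - 1*(-7989950505/1898884) = -70729*(-1/521) + 7989950505/1898884 = 70729/521 + 7989950505/1898884 = 4297070379541/989318564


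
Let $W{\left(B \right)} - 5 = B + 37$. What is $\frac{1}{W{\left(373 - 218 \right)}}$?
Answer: $\frac{1}{197} \approx 0.0050761$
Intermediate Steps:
$W{\left(B \right)} = 42 + B$ ($W{\left(B \right)} = 5 + \left(B + 37\right) = 5 + \left(37 + B\right) = 42 + B$)
$\frac{1}{W{\left(373 - 218 \right)}} = \frac{1}{42 + \left(373 - 218\right)} = \frac{1}{42 + 155} = \frac{1}{197}$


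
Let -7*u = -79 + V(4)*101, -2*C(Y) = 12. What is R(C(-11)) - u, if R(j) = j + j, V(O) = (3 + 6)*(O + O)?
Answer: 7109/7 ≈ 1015.6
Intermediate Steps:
C(Y) = -6 (C(Y) = -½*12 = -6)
V(O) = 18*O (V(O) = 9*(2*O) = 18*O)
R(j) = 2*j
u = -7193/7 (u = -(-79 + (18*4)*101)/7 = -(-79 + 72*101)/7 = -(-79 + 7272)/7 = -⅐*7193 = -7193/7 ≈ -1027.6)
R(C(-11)) - u = 2*(-6) - 1*(-7193/7) = -12 + 7193/7 = 7109/7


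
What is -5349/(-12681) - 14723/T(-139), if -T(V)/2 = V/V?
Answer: 62237687/8454 ≈ 7361.9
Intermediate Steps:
T(V) = -2 (T(V) = -2*V/V = -2*1 = -2)
-5349/(-12681) - 14723/T(-139) = -5349/(-12681) - 14723/(-2) = -5349*(-1/12681) - 14723*(-1/2) = 1783/4227 + 14723/2 = 62237687/8454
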